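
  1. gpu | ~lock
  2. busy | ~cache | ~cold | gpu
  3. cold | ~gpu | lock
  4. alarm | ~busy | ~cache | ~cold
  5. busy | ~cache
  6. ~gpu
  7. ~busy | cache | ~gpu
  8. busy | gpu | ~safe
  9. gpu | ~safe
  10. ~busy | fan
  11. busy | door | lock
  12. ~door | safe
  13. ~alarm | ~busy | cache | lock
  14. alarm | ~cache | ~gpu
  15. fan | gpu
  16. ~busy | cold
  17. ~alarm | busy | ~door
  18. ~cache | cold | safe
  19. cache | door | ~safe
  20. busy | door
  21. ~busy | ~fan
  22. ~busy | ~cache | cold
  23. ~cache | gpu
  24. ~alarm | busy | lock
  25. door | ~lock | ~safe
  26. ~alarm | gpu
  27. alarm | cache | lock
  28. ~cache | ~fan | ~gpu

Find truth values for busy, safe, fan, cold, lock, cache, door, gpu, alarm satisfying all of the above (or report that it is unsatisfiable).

No satisfying assignment exists.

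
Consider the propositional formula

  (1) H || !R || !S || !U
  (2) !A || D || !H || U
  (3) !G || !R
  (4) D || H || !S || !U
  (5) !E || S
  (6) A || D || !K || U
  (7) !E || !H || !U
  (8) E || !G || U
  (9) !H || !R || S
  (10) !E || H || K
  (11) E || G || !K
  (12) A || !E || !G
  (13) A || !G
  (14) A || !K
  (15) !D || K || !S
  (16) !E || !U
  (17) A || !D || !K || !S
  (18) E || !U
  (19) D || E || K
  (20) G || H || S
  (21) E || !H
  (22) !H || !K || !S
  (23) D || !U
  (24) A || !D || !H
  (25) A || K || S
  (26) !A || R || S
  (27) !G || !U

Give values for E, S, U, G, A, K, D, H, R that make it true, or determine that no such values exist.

E: True; S: True; U: False; G: False; A: True; K: True; D: True; H: False; R: False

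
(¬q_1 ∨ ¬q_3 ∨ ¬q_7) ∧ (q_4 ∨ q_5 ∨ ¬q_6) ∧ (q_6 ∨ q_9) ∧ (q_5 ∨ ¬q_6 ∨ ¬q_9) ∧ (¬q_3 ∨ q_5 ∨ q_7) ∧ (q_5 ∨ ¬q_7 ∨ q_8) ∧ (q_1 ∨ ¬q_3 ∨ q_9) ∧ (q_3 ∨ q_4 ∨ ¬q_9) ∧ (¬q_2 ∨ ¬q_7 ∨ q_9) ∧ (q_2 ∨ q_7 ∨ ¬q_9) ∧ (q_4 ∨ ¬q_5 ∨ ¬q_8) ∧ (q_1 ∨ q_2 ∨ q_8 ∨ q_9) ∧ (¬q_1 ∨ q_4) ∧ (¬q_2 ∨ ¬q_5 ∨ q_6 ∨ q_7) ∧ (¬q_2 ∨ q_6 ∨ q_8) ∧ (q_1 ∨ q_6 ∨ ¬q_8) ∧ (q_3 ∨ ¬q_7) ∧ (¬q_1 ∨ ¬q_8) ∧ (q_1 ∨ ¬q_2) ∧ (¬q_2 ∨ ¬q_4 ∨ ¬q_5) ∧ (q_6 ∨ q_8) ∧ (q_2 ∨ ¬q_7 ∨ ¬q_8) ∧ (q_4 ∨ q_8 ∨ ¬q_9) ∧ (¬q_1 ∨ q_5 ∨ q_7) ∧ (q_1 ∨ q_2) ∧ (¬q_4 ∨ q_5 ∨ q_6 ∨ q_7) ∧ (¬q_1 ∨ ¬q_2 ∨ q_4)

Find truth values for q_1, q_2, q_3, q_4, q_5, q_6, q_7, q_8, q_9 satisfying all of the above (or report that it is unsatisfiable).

Try q_1 = False:
  (q_1 ∨ ¬q_2) forces q_2 = False.
  clause (q_1 ∨ q_2) is falsified — backtrack.
So q_1 = True.
  then (¬q_1 ∨ q_4) forces q_4 = True.
  then (¬q_1 ∨ ¬q_8) forces q_8 = False.
  then (q_6 ∨ q_8) forces q_6 = True.
Set q_2 = False.
Set q_3 = False.
  then (q_3 ∨ ¬q_7) forces q_7 = False.
  then (¬q_1 ∨ q_5 ∨ q_7) forces q_5 = True.
  then (q_2 ∨ q_7 ∨ ¬q_9) forces q_9 = False.
All clauses satisfied.

q_1=T, q_2=F, q_3=F, q_4=T, q_5=T, q_6=T, q_7=F, q_8=F, q_9=F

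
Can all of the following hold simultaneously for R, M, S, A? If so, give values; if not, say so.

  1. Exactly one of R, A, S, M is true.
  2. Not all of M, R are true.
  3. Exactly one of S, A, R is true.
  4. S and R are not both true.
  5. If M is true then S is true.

R: False, M: False, S: False, A: True

  (1) {R, A, S, M}: 1 true — exactly one ✓
  (2) {M, R}: 0/2 true — not all ✓
  (3) {S, A, R}: 1 true — exactly one ✓
  (4) S=F, R=F — not both ✓
  (5) M=F ⇒ S: vacuous ✓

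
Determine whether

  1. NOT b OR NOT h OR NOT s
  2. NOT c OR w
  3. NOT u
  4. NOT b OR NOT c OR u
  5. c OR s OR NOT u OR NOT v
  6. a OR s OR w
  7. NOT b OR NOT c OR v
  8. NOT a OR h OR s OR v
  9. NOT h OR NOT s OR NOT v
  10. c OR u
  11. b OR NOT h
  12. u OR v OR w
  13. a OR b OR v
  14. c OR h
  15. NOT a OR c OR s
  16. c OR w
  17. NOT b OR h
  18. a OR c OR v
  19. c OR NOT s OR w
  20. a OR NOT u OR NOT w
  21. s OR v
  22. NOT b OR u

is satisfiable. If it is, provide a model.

Unit clause (NOT u) forces u = False.
In (c OR u) only c is left, so c = True.
In (NOT b OR u) only NOT b is left, so b = False.
In (NOT c OR w) only w is left, so w = True.
In (b OR NOT h) only NOT h is left, so h = False.
Set a = True.
Set v = False.
  then (NOT a OR h OR s OR v) forces s = True.
All clauses satisfied.

u=F, w=T, c=T, h=F, a=T, b=F, v=F, s=T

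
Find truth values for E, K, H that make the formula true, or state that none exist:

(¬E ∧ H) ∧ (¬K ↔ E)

E=F; K=T; H=T

  ¬E ∧ H = True
    ¬E = True
  ¬K ↔ E = True
    ¬K = False
Both conjuncts True, so the formula holds.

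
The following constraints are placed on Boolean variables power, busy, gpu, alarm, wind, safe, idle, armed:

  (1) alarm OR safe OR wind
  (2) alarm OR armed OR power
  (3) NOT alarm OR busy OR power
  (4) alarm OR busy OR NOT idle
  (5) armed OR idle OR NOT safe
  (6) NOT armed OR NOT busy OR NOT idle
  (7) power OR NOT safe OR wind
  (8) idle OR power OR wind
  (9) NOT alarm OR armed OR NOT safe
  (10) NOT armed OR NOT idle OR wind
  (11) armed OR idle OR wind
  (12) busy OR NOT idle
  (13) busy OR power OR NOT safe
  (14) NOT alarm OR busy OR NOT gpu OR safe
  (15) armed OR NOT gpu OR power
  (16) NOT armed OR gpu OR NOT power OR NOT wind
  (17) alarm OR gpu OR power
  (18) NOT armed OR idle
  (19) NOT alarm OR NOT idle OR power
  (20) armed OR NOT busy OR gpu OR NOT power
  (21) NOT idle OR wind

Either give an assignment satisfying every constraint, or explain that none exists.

power = True, busy = False, gpu = False, alarm = True, wind = True, safe = False, idle = False, armed = False

Set power = True.
Set busy = False.
  then (busy OR NOT idle) forces idle = False.
  then (NOT armed OR idle) forces armed = False.
  then (armed OR idle OR NOT safe) forces safe = False.
  then (armed OR idle OR wind) forces wind = True.
Set gpu = False.
Set alarm = True.
All clauses satisfied.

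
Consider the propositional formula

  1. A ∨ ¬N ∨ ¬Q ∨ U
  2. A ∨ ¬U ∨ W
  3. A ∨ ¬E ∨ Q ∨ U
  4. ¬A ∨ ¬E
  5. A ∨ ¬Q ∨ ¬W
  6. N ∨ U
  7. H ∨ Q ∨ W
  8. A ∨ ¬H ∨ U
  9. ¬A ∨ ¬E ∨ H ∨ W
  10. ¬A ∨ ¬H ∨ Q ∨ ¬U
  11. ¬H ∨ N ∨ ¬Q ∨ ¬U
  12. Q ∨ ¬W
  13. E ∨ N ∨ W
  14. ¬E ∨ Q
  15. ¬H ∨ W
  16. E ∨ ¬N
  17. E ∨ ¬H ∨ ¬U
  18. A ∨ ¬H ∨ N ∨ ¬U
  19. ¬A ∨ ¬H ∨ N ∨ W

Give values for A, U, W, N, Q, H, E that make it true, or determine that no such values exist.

A = True; U = True; W = True; N = False; Q = True; H = False; E = False

Set A = True.
  then (¬A ∨ ¬E) forces E = False.
  then (E ∨ ¬N) forces N = False.
  then (N ∨ U) forces U = True.
  then (E ∨ N ∨ W) forces W = True.
  then (E ∨ ¬H ∨ ¬U) forces H = False.
  then (Q ∨ ¬W) forces Q = True.
All clauses satisfied.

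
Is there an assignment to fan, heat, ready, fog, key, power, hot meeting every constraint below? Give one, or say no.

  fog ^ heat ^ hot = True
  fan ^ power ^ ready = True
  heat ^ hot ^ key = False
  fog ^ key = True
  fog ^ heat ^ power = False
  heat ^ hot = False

fan = True, heat = True, ready = False, fog = True, key = False, power = False, hot = True

fog ^ heat ^ hot = T ^ T ^ T = True ✓
fan ^ power ^ ready = T ^ F ^ F = True ✓
heat ^ hot ^ key = T ^ T ^ F = False ✓
fog ^ key = T ^ F = True ✓
fog ^ heat ^ power = T ^ T ^ F = False ✓
heat ^ hot = T ^ T = False ✓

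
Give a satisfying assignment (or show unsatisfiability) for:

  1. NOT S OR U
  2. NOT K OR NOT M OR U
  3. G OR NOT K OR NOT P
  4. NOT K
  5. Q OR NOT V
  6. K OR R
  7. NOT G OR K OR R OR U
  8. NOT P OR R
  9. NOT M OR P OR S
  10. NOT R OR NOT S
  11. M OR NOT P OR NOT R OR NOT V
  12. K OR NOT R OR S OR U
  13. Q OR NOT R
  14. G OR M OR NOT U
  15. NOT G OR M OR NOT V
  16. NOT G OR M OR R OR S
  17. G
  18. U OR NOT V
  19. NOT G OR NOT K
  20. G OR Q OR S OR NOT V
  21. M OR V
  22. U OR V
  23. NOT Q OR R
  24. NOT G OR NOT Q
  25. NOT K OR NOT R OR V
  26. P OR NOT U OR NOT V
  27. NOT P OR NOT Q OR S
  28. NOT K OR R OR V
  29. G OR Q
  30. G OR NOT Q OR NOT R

No satisfying assignment exists.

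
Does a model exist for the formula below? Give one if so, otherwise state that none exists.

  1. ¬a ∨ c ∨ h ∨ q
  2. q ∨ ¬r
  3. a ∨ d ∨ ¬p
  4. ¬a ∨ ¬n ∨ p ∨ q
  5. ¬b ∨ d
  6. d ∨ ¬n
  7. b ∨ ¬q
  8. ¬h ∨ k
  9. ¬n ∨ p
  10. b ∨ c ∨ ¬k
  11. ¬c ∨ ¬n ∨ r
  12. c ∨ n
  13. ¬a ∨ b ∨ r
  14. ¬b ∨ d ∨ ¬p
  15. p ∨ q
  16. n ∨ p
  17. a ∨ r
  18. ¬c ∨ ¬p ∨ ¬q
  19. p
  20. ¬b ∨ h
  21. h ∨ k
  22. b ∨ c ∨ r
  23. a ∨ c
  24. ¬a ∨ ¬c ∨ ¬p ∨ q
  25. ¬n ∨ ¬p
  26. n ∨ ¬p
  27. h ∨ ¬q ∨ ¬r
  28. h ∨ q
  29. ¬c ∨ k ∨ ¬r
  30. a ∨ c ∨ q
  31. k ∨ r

Unsatisfiable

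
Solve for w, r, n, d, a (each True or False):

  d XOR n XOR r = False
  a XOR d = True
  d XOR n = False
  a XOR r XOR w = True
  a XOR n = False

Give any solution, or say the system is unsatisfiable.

Adding constraints 2, 3, 5 mod 2: every variable appears an even number of times on the left, so the left side is 0.
But the right sides sum to 1 (mod 2). 0 ≠ 1 — the system is inconsistent.

UNSATISFIABLE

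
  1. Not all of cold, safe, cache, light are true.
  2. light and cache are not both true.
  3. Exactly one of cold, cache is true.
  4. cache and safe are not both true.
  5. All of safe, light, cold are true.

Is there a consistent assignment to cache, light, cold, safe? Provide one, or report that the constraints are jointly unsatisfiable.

cache = False; light = True; cold = True; safe = True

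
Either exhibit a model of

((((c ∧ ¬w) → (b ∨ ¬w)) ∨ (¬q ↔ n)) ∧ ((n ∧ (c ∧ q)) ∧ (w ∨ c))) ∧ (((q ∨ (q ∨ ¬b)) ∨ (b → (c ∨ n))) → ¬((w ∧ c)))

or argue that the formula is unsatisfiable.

w = False, q = True, c = True, n = True, b = False

  (((c ∧ ¬w) → (b ∨ ¬w)) ∨ (¬q ↔ n)) ∧ ((n ∧ (c ∧ q)) ∧ (w ∨ c)) = True
    ((c ∧ ¬w) → (b ∨ ¬w)) ∨ (¬q ↔ n) = True
      (c ∧ ¬w) → (b ∨ ¬w) = True
        c ∧ ¬w = True
          ¬w = True
        b ∨ ¬w = True
          ¬w = True
      ¬q ↔ n = False
        ¬q = False
    (n ∧ (c ∧ q)) ∧ (w ∨ c) = True
      n ∧ (c ∧ q) = True
        c ∧ q = True
      w ∨ c = True
  ((q ∨ (q ∨ ¬b)) ∨ (b → (c ∨ n))) → ¬((w ∧ c)) = True
    (q ∨ (q ∨ ¬b)) ∨ (b → (c ∨ n)) = True
      q ∨ (q ∨ ¬b) = True
        q ∨ ¬b = True
          ¬b = True
      b → (c ∨ n) = True
        c ∨ n = True
    ¬((w ∧ c)) = True
      w ∧ c = False
Both conjuncts True, so the formula holds.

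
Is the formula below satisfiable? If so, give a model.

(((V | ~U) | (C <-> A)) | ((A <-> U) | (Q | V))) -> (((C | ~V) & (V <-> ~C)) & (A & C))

Q=F, U=F, A=T, C=T, V=F

  (((V | ~U) | (C <-> A)) | ((A <-> U) | (Q | V))) -> (((C | ~V) & (V <-> ~C)) & (A & C)) = True
    ((V | ~U) | (C <-> A)) | ((A <-> U) | (Q | V)) = True
      (V | ~U) | (C <-> A) = True
        V | ~U = True
          ~U = True
        C <-> A = True
      (A <-> U) | (Q | V) = False
        A <-> U = False
        Q | V = False
    ((C | ~V) & (V <-> ~C)) & (A & C) = True
      (C | ~V) & (V <-> ~C) = True
        C | ~V = True
          ~V = True
        V <-> ~C = True
          ~C = False
      A & C = True
The formula evaluates to True.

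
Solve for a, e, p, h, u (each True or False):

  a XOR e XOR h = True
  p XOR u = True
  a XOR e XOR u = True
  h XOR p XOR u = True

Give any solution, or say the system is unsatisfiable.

a=F, e=T, p=T, h=F, u=F

a XOR e XOR h = F XOR T XOR F = True ✓
p XOR u = T XOR F = True ✓
a XOR e XOR u = F XOR T XOR F = True ✓
h XOR p XOR u = F XOR T XOR F = True ✓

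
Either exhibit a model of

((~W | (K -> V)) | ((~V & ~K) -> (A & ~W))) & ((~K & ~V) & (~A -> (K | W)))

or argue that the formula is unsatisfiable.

V = False, W = False, K = False, A = True

  (~W | (K -> V)) | ((~V & ~K) -> (A & ~W)) = True
    ~W | (K -> V) = True
      ~W = True
      K -> V = True
    (~V & ~K) -> (A & ~W) = True
      ~V & ~K = True
        ~V = True
        ~K = True
      A & ~W = True
        ~W = True
  (~K & ~V) & (~A -> (K | W)) = True
    ~K & ~V = True
      ~K = True
      ~V = True
    ~A -> (K | W) = True
      ~A = False
      K | W = False
Both conjuncts True, so the formula holds.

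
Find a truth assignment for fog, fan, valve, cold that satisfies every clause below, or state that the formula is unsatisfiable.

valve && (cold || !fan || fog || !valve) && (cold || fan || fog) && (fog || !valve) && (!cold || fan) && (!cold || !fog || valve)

fog: True; fan: True; valve: True; cold: True

Unit clause (valve) forces valve = True.
In (fog || !valve) only fog is left, so fog = True.
Set fan = True.
Set cold = True.
Check each clause:
  (valve): valve holds.
  (cold || !fan || fog || !valve): cold holds.
  (cold || fan || fog): cold holds.
  (fog || !valve): fog holds.
  (!cold || fan): fan holds.
  (!cold || !fog || valve): valve holds.
All clauses satisfied.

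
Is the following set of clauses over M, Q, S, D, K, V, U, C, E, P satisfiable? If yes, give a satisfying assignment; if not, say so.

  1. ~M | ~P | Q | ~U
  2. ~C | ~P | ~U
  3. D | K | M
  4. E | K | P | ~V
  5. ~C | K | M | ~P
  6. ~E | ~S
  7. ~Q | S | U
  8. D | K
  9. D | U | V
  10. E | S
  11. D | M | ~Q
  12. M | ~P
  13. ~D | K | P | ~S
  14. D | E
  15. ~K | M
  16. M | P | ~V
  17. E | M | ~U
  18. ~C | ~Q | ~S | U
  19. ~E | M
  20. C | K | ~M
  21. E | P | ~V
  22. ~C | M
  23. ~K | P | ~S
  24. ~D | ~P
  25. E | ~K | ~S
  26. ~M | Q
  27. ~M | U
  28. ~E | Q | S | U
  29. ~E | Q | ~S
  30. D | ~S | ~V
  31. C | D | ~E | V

Set M = True.
  then (~M | Q) forces Q = True.
  then (~M | U) forces U = True.
Try S = True:
  (~E | ~S) forces E = False.
  (D | E) forces D = True.
  (~D | ~P) forces P = False.
  (~D | K | P | ~S) forces K = True.
  clause (~K | P | ~S) is falsified — backtrack.
So S = False.
  then (E | S) forces E = True.
Set D = True.
  then (~D | ~P) forces P = False.
Set K = True.
Set V = False.
Set C = False.
All clauses satisfied.

M=T, Q=T, S=F, D=T, K=T, V=F, U=T, C=F, E=T, P=F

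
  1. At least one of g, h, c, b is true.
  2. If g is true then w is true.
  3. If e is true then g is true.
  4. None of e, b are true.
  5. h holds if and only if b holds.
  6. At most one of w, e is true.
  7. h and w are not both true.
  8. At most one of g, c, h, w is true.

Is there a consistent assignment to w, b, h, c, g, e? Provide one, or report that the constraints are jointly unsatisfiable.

w = False, b = False, h = False, c = True, g = False, e = False

  (1) {g, h, c, b}: 1 true — at least one ✓
  (2) g=F ⇒ w: vacuous ✓
  (3) e=F ⇒ g: vacuous ✓
  (4) {e, b}: 0 true — none ✓
  (5) h=F, b=F — same ✓
  (6) {w, e}: 0 true — at most one ✓
  (7) h=F, w=F — not both ✓
  (8) {g, c, h, w}: 1 true — at most one ✓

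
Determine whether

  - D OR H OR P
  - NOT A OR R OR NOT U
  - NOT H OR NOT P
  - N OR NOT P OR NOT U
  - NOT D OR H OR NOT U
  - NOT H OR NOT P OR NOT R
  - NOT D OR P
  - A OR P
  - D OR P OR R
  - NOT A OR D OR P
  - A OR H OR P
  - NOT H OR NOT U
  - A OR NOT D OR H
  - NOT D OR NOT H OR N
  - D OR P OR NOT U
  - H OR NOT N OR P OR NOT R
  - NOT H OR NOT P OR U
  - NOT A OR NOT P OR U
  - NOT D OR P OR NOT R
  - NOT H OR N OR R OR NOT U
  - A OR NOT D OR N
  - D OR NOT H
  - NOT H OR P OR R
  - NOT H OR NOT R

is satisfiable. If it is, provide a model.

Set A = True.
Try U = False:
  (NOT A OR NOT P OR U) forces P = False.
  (NOT D OR P) forces D = False.
  clause (NOT A OR D OR P) is falsified — backtrack.
So U = True.
  then (NOT A OR R OR NOT U) forces R = True.
  then (NOT H OR NOT U) forces H = False.
  then (NOT D OR H OR NOT U) forces D = False.
  then (NOT A OR D OR P) forces P = True.
  then (N OR NOT P OR NOT U) forces N = True.
All clauses satisfied.

A=T, U=T, P=T, N=T, D=F, H=F, R=T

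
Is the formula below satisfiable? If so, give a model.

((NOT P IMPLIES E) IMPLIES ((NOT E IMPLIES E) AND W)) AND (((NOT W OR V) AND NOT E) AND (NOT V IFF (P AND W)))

V: True, P: False, W: False, E: False

  (NOT P IMPLIES E) IMPLIES ((NOT E IMPLIES E) AND W) = True
    NOT P IMPLIES E = False
      NOT P = True
    (NOT E IMPLIES E) AND W = False
      NOT E IMPLIES E = False
        NOT E = True
  ((NOT W OR V) AND NOT E) AND (NOT V IFF (P AND W)) = True
    (NOT W OR V) AND NOT E = True
      NOT W OR V = True
        NOT W = True
      NOT E = True
    NOT V IFF (P AND W) = True
      NOT V = False
      P AND W = False
Both conjuncts True, so the formula holds.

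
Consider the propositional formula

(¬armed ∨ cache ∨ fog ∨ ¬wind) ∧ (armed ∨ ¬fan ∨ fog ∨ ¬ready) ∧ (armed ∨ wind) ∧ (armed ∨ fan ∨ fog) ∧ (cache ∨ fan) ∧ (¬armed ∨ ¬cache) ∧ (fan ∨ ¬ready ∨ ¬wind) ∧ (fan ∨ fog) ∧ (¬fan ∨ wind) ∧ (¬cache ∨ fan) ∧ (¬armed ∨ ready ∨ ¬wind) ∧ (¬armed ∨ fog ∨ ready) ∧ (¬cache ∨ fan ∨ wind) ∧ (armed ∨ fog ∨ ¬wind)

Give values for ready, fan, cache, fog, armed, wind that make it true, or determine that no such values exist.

ready = False; fan = True; cache = True; fog = True; armed = False; wind = True

Set ready = False.
Set fan = True.
  then (¬fan ∨ wind) forces wind = True.
  then (¬armed ∨ ready ∨ ¬wind) forces armed = False.
  then (armed ∨ fog ∨ ¬wind) forces fog = True.
Set cache = True.
All clauses satisfied.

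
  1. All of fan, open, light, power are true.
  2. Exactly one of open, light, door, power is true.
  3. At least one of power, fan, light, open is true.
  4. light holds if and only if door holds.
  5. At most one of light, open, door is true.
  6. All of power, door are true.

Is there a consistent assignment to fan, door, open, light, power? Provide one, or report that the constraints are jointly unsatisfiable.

No satisfying assignment exists.

Case door = True:
  (1) forces fan = True.
  (1) forces open = True.
  Constraint (2) is violated (open=T, door=T) — contradiction.
Case door = False:
  Constraint (6) is violated (door=F) — contradiction.
Both cases fail — unsatisfiable.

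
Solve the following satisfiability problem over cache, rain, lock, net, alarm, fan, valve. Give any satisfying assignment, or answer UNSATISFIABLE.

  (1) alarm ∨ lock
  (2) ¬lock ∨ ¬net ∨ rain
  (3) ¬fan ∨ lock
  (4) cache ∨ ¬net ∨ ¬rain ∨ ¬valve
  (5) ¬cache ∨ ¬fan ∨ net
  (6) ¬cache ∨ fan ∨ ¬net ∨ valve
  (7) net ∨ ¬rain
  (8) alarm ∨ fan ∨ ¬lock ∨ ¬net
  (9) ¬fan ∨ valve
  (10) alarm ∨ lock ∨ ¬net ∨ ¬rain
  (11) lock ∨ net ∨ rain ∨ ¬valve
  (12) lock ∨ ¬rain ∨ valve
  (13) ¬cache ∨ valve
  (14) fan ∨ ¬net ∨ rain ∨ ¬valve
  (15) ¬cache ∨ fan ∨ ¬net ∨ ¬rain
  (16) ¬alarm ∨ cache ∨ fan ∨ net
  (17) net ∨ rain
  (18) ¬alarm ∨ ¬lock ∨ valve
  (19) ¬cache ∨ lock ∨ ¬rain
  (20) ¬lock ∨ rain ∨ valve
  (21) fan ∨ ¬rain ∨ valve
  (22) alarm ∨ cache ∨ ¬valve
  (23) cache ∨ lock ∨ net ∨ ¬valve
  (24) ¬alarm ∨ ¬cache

Set cache = False.
Try rain = True:
  (net ∨ ¬rain) forces net = True.
  (cache ∨ ¬net ∨ ¬rain ∨ ¬valve) forces valve = False.
  (¬fan ∨ valve) forces fan = False.
  clause (fan ∨ ¬rain ∨ valve) is falsified — backtrack.
So rain = False.
  then (net ∨ rain) forces net = True.
  then (¬lock ∨ ¬net ∨ rain) forces lock = False.
  then (¬fan ∨ lock) forces fan = False.
  then (fan ∨ ¬net ∨ rain ∨ ¬valve) forces valve = False.
  then (alarm ∨ lock) forces alarm = True.
All clauses satisfied.

cache=F, rain=F, lock=F, net=T, alarm=T, fan=F, valve=F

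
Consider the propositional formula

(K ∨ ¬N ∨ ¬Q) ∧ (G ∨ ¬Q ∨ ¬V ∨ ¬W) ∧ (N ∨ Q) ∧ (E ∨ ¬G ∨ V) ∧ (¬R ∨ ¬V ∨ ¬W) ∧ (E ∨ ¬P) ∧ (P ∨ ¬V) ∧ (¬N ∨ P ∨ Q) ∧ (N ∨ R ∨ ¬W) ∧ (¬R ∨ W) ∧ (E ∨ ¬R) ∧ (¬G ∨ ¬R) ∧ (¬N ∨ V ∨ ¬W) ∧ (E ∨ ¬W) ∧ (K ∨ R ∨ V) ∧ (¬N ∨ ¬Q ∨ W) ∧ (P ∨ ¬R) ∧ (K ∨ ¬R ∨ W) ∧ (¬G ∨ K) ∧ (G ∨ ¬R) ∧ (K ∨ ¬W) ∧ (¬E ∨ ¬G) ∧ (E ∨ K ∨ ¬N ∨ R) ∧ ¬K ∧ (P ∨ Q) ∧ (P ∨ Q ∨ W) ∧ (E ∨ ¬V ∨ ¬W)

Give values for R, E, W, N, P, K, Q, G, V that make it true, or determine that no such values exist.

Unit clause (¬K) forces K = False.
In (¬G ∨ K) only ¬G is left, so G = False.
In (G ∨ ¬R) only ¬R is left, so R = False.
In (K ∨ ¬W) only ¬W is left, so W = False.
In (K ∨ R ∨ V) only V is left, so V = True.
In (P ∨ ¬V) only P is left, so P = True.
In (E ∨ ¬P) only E is left, so E = True.
Set N = True.
  then (K ∨ ¬N ∨ ¬Q) forces Q = False.
All clauses satisfied.

R = False, E = True, W = False, N = True, P = True, K = False, Q = False, G = False, V = True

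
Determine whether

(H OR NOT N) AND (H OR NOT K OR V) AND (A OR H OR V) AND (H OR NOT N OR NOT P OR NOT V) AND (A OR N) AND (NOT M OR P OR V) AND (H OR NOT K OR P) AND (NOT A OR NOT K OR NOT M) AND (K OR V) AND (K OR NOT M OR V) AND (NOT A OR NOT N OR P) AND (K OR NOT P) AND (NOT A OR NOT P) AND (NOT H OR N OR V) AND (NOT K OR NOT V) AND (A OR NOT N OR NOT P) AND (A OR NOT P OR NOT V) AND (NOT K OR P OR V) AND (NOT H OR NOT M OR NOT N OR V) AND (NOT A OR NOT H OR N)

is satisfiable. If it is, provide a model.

Set V = True.
  then (NOT K OR NOT V) forces K = False.
  then (K OR NOT P) forces P = False.
Set N = False.
  then (A OR N) forces A = True.
  then (NOT A OR NOT H OR N) forces H = False.
Set M = False.
All clauses satisfied.

V=T, N=F, P=F, K=F, H=F, M=F, A=T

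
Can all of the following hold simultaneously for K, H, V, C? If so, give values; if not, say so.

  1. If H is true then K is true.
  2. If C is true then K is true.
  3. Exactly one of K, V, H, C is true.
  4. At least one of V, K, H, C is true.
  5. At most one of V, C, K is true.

K: True, H: False, V: False, C: False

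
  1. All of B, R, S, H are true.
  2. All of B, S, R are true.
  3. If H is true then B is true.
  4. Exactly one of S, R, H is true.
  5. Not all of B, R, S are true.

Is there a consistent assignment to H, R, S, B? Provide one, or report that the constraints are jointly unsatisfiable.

The formula is unsatisfiable.

Case H = True:
  (1) forces B = True.
  (1) forces R = True.
  Constraint (4) is violated (R=T, H=T) — contradiction.
Case H = False:
  Constraint (1) is violated (H=F) — contradiction.
Both cases fail — unsatisfiable.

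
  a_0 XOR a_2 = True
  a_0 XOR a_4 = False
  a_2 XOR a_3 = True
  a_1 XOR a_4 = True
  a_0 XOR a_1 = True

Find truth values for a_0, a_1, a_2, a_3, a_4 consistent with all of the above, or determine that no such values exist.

a_0: False, a_1: True, a_2: True, a_3: False, a_4: False

a_0 XOR a_2 = F XOR T = True ✓
a_0 XOR a_4 = F XOR F = False ✓
a_2 XOR a_3 = T XOR F = True ✓
a_1 XOR a_4 = T XOR F = True ✓
a_0 XOR a_1 = F XOR T = True ✓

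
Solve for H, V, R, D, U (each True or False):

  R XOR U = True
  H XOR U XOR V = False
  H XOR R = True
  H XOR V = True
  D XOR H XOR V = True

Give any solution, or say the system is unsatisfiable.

H = True; V = False; R = False; D = False; U = True

R XOR U = F XOR T = True ✓
H XOR U XOR V = T XOR T XOR F = False ✓
H XOR R = T XOR F = True ✓
H XOR V = T XOR F = True ✓
D XOR H XOR V = F XOR T XOR F = True ✓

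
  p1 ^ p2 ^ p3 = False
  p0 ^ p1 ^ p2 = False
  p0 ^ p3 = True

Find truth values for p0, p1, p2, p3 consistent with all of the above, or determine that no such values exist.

No satisfying assignment exists.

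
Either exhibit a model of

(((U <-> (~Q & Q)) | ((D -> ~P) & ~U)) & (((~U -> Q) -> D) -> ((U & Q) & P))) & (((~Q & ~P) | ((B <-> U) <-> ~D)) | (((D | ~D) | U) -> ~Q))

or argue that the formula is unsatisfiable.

B=F; D=F; Q=T; U=F; P=F

  ((U <-> (~Q & Q)) | ((D -> ~P) & ~U)) & (((~U -> Q) -> D) -> ((U & Q) & P)) = True
    (U <-> (~Q & Q)) | ((D -> ~P) & ~U) = True
      U <-> (~Q & Q) = True
        ~Q & Q = False
          ~Q = False
      (D -> ~P) & ~U = True
        D -> ~P = True
          ~P = True
        ~U = True
    ((~U -> Q) -> D) -> ((U & Q) & P) = True
      (~U -> Q) -> D = False
        ~U -> Q = True
          ~U = True
      (U & Q) & P = False
        U & Q = False
  ((~Q & ~P) | ((B <-> U) <-> ~D)) | (((D | ~D) | U) -> ~Q) = True
    (~Q & ~P) | ((B <-> U) <-> ~D) = True
      ~Q & ~P = False
        ~Q = False
        ~P = True
      (B <-> U) <-> ~D = True
        B <-> U = True
        ~D = True
    ((D | ~D) | U) -> ~Q = False
      (D | ~D) | U = True
        D | ~D = True
          ~D = True
      ~Q = False
Both conjuncts True, so the formula holds.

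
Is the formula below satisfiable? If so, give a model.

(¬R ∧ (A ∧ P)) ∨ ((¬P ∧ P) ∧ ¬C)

C: False, P: True, A: True, R: False

  (¬R ∧ (A ∧ P)) ∨ ((¬P ∧ P) ∧ ¬C) = True
    ¬R ∧ (A ∧ P) = True
      ¬R = True
      A ∧ P = True
    (¬P ∧ P) ∧ ¬C = False
      ¬P ∧ P = False
        ¬P = False
      ¬C = True
The formula evaluates to True.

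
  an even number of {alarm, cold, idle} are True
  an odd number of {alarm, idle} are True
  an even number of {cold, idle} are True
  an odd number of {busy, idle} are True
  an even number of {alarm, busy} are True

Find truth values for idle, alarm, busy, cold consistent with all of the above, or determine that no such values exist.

idle = True; alarm = False; busy = False; cold = True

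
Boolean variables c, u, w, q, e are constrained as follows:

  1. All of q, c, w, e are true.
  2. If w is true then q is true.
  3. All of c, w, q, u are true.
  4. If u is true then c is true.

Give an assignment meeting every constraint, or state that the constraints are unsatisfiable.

c = True, u = True, w = True, q = True, e = True

  (1) {q, c, w, e}: all 4 true ✓
  (2) w=T ⇒ q: T ✓
  (3) {c, w, q, u}: all 4 true ✓
  (4) u=T ⇒ c: T ✓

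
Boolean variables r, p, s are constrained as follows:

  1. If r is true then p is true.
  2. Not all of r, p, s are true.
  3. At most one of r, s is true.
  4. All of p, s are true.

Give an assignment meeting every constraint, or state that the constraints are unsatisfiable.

r=F; p=T; s=T

  (1) r=F ⇒ p: vacuous ✓
  (2) {r, p, s}: 2/3 true — not all ✓
  (3) {r, s}: 1 true — at most one ✓
  (4) {p, s}: all 2 true ✓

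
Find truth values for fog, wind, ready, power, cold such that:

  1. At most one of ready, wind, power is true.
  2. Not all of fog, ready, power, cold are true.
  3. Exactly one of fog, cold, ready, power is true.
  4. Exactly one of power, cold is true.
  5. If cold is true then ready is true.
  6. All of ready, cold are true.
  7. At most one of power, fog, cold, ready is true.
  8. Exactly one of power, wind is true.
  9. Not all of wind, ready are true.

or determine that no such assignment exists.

No satisfying assignment exists.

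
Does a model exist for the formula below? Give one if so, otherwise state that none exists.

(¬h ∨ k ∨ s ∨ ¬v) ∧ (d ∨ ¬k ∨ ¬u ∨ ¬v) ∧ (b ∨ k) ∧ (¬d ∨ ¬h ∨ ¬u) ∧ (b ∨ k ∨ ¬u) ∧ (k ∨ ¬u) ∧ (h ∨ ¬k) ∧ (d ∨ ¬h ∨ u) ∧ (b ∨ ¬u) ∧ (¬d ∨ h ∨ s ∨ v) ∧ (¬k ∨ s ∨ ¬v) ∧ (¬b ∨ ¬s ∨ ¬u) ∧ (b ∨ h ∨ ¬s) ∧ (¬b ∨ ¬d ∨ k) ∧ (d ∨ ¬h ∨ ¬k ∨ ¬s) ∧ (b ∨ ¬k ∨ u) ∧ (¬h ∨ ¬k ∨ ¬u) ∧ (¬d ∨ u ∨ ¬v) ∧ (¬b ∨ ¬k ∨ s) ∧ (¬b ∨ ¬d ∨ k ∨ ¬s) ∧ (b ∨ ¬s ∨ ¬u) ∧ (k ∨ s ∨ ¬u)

Set u = False.
Try b = False:
  (b ∨ k) forces k = True.
  clause (b ∨ ¬k ∨ u) is falsified — backtrack.
So b = True.
Set d = True.
  then (¬b ∨ ¬d ∨ k) forces k = True.
  then (¬d ∨ u ∨ ¬v) forces v = False.
  then (¬b ∨ ¬k ∨ s) forces s = True.
  then (h ∨ ¬k) forces h = True.
All clauses satisfied.

u = False, b = True, d = True, s = True, h = True, v = False, k = True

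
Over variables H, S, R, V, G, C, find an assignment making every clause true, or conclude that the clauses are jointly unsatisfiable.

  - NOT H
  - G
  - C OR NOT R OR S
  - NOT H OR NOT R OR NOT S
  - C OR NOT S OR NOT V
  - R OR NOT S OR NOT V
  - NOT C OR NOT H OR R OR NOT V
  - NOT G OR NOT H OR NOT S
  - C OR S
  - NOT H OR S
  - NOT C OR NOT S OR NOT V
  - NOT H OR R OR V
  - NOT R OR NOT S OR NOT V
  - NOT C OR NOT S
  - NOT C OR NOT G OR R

Unit clause (NOT H) forces H = False.
Unit clause (G) forces G = True.
Set S = True.
  then (NOT C OR NOT S) forces C = False.
  then (C OR NOT S OR NOT V) forces V = False.
Set R = True.
All clauses satisfied.

H: False, S: True, R: True, V: False, G: True, C: False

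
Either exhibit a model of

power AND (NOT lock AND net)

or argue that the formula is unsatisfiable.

lock: False, power: True, net: True

  NOT lock AND net = True
    NOT lock = True
Both conjuncts True, so the formula holds.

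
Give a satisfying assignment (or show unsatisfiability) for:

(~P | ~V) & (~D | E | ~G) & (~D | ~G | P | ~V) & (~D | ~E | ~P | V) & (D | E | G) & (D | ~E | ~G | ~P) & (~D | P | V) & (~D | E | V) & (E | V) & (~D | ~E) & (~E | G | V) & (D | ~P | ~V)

Set V = True.
  then (~P | ~V) forces P = False.
Set G = False.
Set E = False.
  then (D | E | G) forces D = True.
All clauses satisfied.

V = True, G = False, P = False, E = False, D = True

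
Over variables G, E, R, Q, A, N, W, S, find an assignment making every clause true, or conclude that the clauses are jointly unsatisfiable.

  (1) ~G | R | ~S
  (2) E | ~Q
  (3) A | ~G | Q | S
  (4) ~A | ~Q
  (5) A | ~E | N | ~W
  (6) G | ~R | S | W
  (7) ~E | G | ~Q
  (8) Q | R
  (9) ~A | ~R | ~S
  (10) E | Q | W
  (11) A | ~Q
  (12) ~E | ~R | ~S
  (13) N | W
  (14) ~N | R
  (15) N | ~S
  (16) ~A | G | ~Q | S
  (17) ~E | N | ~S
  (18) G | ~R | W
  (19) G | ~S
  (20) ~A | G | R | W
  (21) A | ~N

G: True; E: False; R: True; Q: False; A: True; N: True; W: True; S: False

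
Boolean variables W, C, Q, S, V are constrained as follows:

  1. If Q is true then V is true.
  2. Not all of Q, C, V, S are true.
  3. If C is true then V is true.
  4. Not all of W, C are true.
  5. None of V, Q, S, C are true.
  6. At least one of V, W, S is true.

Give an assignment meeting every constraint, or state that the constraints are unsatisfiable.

W=T, C=F, Q=F, S=F, V=F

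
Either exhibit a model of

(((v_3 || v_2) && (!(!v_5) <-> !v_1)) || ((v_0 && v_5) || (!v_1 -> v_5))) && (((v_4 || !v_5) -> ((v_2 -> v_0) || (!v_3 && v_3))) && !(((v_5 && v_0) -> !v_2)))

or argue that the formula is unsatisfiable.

v_0 = True; v_1 = True; v_2 = True; v_3 = True; v_4 = True; v_5 = True

  ((v_3 || v_2) && (!(!v_5) <-> !v_1)) || ((v_0 && v_5) || (!v_1 -> v_5)) = True
    (v_3 || v_2) && (!(!v_5) <-> !v_1) = False
      v_3 || v_2 = True
      !(!v_5) <-> !v_1 = False
        !(!v_5) = True
          !v_5 = False
        !v_1 = False
    (v_0 && v_5) || (!v_1 -> v_5) = True
      v_0 && v_5 = True
      !v_1 -> v_5 = True
        !v_1 = False
  ((v_4 || !v_5) -> ((v_2 -> v_0) || (!v_3 && v_3))) && !(((v_5 && v_0) -> !v_2)) = True
    (v_4 || !v_5) -> ((v_2 -> v_0) || (!v_3 && v_3)) = True
      v_4 || !v_5 = True
        !v_5 = False
      (v_2 -> v_0) || (!v_3 && v_3) = True
        v_2 -> v_0 = True
        !v_3 && v_3 = False
          !v_3 = False
    !(((v_5 && v_0) -> !v_2)) = True
      (v_5 && v_0) -> !v_2 = False
        v_5 && v_0 = True
        !v_2 = False
Both conjuncts True, so the formula holds.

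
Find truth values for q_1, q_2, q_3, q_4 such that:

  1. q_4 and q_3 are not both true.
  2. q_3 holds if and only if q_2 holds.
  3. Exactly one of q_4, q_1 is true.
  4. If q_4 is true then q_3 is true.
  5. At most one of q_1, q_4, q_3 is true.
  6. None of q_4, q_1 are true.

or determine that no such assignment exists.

Case q_1 = True:
  Constraint (6) is violated (q_1=T) — contradiction.
Case q_1 = False:
  (3) with q_1=F forces q_4 = True.
  Constraint (6) is violated (q_4=T) — contradiction.
Both cases fail — unsatisfiable.

The formula is unsatisfiable.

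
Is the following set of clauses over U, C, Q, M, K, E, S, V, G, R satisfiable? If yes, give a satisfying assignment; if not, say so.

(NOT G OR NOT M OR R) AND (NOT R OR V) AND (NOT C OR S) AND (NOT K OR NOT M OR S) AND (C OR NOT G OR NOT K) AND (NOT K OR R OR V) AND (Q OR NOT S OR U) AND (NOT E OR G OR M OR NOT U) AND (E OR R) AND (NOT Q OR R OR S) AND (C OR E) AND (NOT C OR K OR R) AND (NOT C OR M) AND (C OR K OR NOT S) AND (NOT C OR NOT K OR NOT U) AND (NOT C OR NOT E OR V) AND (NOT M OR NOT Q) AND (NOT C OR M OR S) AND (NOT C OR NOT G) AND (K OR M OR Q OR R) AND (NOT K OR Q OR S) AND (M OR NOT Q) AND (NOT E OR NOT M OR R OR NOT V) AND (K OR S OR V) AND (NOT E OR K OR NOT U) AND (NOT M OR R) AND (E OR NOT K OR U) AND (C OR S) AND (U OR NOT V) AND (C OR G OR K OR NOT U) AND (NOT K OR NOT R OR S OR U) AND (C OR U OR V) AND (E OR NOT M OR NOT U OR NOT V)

Set U = True.
Set C = False.
  then (C OR E) forces E = True.
  then (NOT E OR K OR NOT U) forces K = True.
  then (C OR S) forces S = True.
  then (C OR NOT G OR NOT K) forces G = False.
  then (NOT E OR G OR M OR NOT U) forces M = True.
  then (NOT M OR NOT Q) forces Q = False.
  then (NOT M OR R) forces R = True.
  then (NOT R OR V) forces V = True.
All clauses satisfied.

U=T, C=F, Q=F, M=T, K=T, E=T, S=T, V=T, G=F, R=T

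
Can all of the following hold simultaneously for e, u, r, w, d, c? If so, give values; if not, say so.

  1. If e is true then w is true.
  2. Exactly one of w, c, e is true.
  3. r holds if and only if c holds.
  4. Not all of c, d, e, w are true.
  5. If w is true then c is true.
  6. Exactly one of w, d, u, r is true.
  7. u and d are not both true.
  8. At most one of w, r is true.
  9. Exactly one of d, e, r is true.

e: False, u: False, r: True, w: False, d: False, c: True

  (1) e=F ⇒ w: vacuous ✓
  (2) {w, c, e}: 1 true — exactly one ✓
  (3) r=T, c=T — same ✓
  (4) {c, d, e, w}: 1/4 true — not all ✓
  (5) w=F ⇒ c: vacuous ✓
  (6) {w, d, u, r}: 1 true — exactly one ✓
  (7) u=F, d=F — not both ✓
  (8) {w, r}: 1 true — at most one ✓
  (9) {d, e, r}: 1 true — exactly one ✓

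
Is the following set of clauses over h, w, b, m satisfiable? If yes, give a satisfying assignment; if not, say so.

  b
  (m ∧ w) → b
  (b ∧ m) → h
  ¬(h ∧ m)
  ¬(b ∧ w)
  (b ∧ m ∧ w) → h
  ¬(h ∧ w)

Unit clause (b) forces b = True.
In (¬b ∨ ¬w) only ¬w is left, so w = False.
Set h = True.
  then (¬h ∨ ¬m) forces m = False.
Check each clause:
  (b): b holds.
  (¬h ∨ ¬w): ¬w holds.
  (¬b ∨ h ∨ ¬m ∨ ¬w): h holds.
  (b ∨ ¬m ∨ ¬w): b holds.
  (¬b ∨ ¬w): ¬w holds.
  (¬h ∨ ¬m): ¬m holds.
  (¬b ∨ h ∨ ¬m): h holds.
All clauses satisfied.

h=T, w=F, b=T, m=F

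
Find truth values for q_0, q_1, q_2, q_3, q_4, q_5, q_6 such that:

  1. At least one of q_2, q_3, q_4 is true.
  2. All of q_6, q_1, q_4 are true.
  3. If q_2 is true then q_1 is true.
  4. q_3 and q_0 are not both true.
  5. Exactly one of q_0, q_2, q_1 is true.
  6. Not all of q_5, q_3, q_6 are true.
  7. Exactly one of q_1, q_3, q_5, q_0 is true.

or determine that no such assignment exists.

q_0 = False, q_1 = True, q_2 = False, q_3 = False, q_4 = True, q_5 = False, q_6 = True

  (1) {q_2, q_3, q_4}: 1 true — at least one ✓
  (2) {q_6, q_1, q_4}: all 3 true ✓
  (3) q_2=F ⇒ q_1: vacuous ✓
  (4) q_3=F, q_0=F — not both ✓
  (5) {q_0, q_2, q_1}: 1 true — exactly one ✓
  (6) {q_5, q_3, q_6}: 1/3 true — not all ✓
  (7) {q_1, q_3, q_5, q_0}: 1 true — exactly one ✓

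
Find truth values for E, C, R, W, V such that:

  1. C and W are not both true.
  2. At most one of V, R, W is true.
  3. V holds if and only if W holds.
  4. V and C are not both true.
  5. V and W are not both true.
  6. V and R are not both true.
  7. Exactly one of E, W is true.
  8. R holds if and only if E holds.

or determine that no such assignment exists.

E: True, C: True, R: True, W: False, V: False

  (1) C=T, W=F — not both ✓
  (2) {V, R, W}: 1 true — at most one ✓
  (3) V=F, W=F — same ✓
  (4) V=F, C=T — not both ✓
  (5) V=F, W=F — not both ✓
  (6) V=F, R=T — not both ✓
  (7) {E, W}: 1 true — exactly one ✓
  (8) R=T, E=T — same ✓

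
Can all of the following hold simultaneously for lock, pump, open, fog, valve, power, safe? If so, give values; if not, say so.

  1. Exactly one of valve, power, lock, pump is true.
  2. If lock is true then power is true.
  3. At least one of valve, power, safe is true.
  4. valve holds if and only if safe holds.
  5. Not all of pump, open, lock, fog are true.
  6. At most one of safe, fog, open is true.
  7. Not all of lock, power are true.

lock: False, pump: False, open: False, fog: False, valve: True, power: False, safe: True

  (1) {valve, power, lock, pump}: 1 true — exactly one ✓
  (2) lock=F ⇒ power: vacuous ✓
  (3) {valve, power, safe}: 2 true — at least one ✓
  (4) valve=T, safe=T — same ✓
  (5) {pump, open, lock, fog}: 0/4 true — not all ✓
  (6) {safe, fog, open}: 1 true — at most one ✓
  (7) {lock, power}: 0/2 true — not all ✓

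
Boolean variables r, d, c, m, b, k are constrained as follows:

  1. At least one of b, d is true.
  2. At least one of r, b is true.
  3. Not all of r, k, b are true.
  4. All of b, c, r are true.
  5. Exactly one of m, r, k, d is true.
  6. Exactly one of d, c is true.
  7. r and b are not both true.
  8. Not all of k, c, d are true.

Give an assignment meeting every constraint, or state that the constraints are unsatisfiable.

Case r = True:
  (4) forces b = True.
  Constraint (7) is violated (r=T, b=T) — contradiction.
Case r = False:
  Constraint (4) is violated (r=F) — contradiction.
Both cases fail — unsatisfiable.

Unsatisfiable — no assignment works.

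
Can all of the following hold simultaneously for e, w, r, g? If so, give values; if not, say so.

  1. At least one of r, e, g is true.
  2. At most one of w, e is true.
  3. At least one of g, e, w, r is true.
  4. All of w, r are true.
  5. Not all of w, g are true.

e: False; w: True; r: True; g: False

  (1) {r, e, g}: 1 true — at least one ✓
  (2) {w, e}: 1 true — at most one ✓
  (3) {g, e, w, r}: 2 true — at least one ✓
  (4) {w, r}: all 2 true ✓
  (5) {w, g}: 1/2 true — not all ✓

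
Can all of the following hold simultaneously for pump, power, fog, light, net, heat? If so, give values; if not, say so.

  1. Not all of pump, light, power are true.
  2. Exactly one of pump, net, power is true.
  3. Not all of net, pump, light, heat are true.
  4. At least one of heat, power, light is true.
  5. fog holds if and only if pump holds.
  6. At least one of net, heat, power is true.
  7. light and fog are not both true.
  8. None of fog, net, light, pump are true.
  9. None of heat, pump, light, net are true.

pump: False, power: True, fog: False, light: False, net: False, heat: False

  (1) {pump, light, power}: 1/3 true — not all ✓
  (2) {pump, net, power}: 1 true — exactly one ✓
  (3) {net, pump, light, heat}: 0/4 true — not all ✓
  (4) {heat, power, light}: 1 true — at least one ✓
  (5) fog=F, pump=F — same ✓
  (6) {net, heat, power}: 1 true — at least one ✓
  (7) light=F, fog=F — not both ✓
  (8) {fog, net, light, pump}: 0 true — none ✓
  (9) {heat, pump, light, net}: 0 true — none ✓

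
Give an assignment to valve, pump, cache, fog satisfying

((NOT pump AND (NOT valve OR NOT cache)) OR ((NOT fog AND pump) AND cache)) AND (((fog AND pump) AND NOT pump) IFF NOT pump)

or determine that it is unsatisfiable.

valve = False, pump = True, cache = True, fog = False

  (NOT pump AND (NOT valve OR NOT cache)) OR ((NOT fog AND pump) AND cache) = True
    NOT pump AND (NOT valve OR NOT cache) = False
      NOT pump = False
      NOT valve OR NOT cache = True
        NOT valve = True
        NOT cache = False
    (NOT fog AND pump) AND cache = True
      NOT fog AND pump = True
        NOT fog = True
  ((fog AND pump) AND NOT pump) IFF NOT pump = True
    (fog AND pump) AND NOT pump = False
      fog AND pump = False
      NOT pump = False
    NOT pump = False
Both conjuncts True, so the formula holds.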